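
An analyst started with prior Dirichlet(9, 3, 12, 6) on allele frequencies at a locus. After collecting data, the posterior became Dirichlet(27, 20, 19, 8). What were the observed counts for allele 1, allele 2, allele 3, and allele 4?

For a Dirichlet(α) prior with multinomial counts c, the posterior is Dirichlet(α + c) componentwise.
Counts are posterior − prior componentwise: 27−9=18, 20−3=17, 19−12=7, 8−6=2.

counts (18, 17, 7, 2)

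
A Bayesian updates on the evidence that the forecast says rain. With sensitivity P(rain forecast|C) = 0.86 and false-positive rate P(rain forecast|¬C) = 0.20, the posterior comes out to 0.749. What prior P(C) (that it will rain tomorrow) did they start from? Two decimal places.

Bayes' rule in odds form gives O(C|E) = O(C)·[P(E|C)/P(E|¬C)], hence O(C) = O(C|E)/LR.
Posterior odds = 0.749/(1−0.749) = 2.9841. LR = 0.86/0.20 = 4.3000.
Prior odds = 2.9841/4.3000 = 0.6940, so P(C) = 0.6940/(1+0.6940) ≈ 0.41.

P(C) = 0.41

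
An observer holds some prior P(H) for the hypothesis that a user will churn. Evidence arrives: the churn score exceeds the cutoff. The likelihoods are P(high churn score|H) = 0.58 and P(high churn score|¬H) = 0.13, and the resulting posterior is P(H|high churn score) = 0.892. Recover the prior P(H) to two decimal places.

P(H) = 0.65

Bayes' rule in odds form gives O(H|E) = O(H)·[P(E|H)/P(E|¬H)], hence O(H) = O(H|E)/LR.
Posterior odds = 0.892/(1−0.892) = 8.2593. LR = 0.58/0.13 = 4.4615.
Prior odds = 8.2593/4.4615 = 1.8512, so P(H) = 1.8512/(1+1.8512) ≈ 0.65.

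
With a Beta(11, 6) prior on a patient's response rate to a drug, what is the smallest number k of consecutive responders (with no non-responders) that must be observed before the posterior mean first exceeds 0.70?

After k responders and 0 non-responders the posterior is Beta(11+k, 6), with mean (11+k)/(11+6+k).
Set (11+k)/(17+k) > 0.70 and solve: k > (0.70·17 − 11)/(1 − 0.70) = 3.000.
The smallest integer exceeding 3.000 is 4.

k = 4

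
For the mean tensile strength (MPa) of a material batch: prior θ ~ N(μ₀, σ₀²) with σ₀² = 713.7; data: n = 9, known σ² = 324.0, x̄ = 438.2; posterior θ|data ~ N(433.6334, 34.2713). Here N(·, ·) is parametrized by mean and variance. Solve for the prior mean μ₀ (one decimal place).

The posterior mean is a precision-weighted average: μ_n = (τ₀μ₀ + τ_data·x̄)/(τ₀+τ_data), with τ₀=1/σ₀² and τ_data=n/σ².
Here τ₀ = 1/713.7 = 0.001401 and τ_data = 9/324.0 = 0.027778, so τ_n = 0.029179.
Rearranging for μ₀: μ₀ = (μ_n·τ_n − τ_data·x̄)/τ₀ = (433.6334·0.029179 − 0.027778·438.2) / 0.001401 = 0.480669/0.001401 ≈ 343.1.

μ₀ = 343.1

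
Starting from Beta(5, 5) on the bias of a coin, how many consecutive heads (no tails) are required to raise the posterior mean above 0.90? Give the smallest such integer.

After k heads and 0 tails the posterior is Beta(5+k, 5), with mean (5+k)/(5+5+k).
Set (5+k)/(10+k) > 0.90 and solve: k > (0.90·10 − 5)/(1 − 0.90) = 40.000.
The smallest integer exceeding 40.000 is 41.

k = 41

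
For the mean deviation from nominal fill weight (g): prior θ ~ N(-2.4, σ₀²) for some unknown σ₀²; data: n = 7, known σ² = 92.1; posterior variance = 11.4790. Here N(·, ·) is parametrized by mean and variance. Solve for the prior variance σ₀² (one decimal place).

σ₀² = 90.0

For the Normal–Normal model with known σ², precisions add: τ_n = τ₀ + n/σ².
So 1/σ₀² = 1/11.4790 − 7/92.1 = 0.087116 − 0.076004 = 0.011112.
Hence σ₀² = 1/0.011112 ≈ 90.0.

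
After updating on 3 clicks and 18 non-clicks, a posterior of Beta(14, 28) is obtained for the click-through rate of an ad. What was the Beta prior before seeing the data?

Beta(11, 10)

A Beta(α, β) prior with s successes and f failures in binomial data gives a Beta(α+s, β+f) posterior.
Subtract the data counts: 14−3=11, 28−18=10.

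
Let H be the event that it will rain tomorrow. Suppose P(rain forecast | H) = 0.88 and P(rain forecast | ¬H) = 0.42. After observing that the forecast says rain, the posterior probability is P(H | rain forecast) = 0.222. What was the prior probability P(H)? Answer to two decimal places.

P(H) = 0.12

Bayes' rule in odds form gives O(H|E) = O(H)·[P(E|H)/P(E|¬H)], hence O(H) = O(H|E)/LR.
Posterior odds = 0.222/(1−0.222) = 0.2853. LR = 0.88/0.42 = 2.0952.
Prior odds = 0.2853/2.0952 = 0.1362, so P(H) = 0.1362/(1+0.1362) ≈ 0.12.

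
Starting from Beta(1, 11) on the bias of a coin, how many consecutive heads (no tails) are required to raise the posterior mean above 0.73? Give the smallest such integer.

k = 29

After k heads and 0 tails the posterior is Beta(1+k, 11), with mean (1+k)/(1+11+k).
Set (1+k)/(12+k) > 0.73 and solve: k > (0.73·12 − 1)/(1 − 0.73) = 28.741.
The smallest integer exceeding 28.741 is 29, and checking k=29: (30)/(41) = 0.7317 > 0.73.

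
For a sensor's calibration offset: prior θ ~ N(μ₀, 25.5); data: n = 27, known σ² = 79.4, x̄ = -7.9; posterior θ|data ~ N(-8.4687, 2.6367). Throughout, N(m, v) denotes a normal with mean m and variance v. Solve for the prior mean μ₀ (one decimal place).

μ₀ = -13.4

The posterior mean is a precision-weighted average: μ_n = (τ₀μ₀ + τ_data·x̄)/(τ₀+τ_data), with τ₀=1/σ₀² and τ_data=n/σ².
Here τ₀ = 1/25.5 = 0.039216 and τ_data = 27/79.4 = 0.340050, so τ_n = 0.379266.
Rearranging for μ₀: μ₀ = (μ_n·τ_n − τ_data·x̄)/τ₀ = (-8.4687·0.379266 − 0.340050·-7.9) / 0.039216 = -0.525495/0.039216 ≈ -13.4.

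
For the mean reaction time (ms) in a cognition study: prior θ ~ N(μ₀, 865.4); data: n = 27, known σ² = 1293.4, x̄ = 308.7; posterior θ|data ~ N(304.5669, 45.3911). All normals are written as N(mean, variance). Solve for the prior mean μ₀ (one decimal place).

μ₀ = 229.9

With known observation variance, the Normal–Normal posterior has precision τ_n = τ₀ + n/σ² and mean μ_n = (τ₀μ₀ + (n/σ²)x̄)/τ_n.
Here τ₀ = 1/865.4 = 0.001156 and τ_data = 27/1293.4 = 0.020875, so τ_n = 0.022031.
Rearranging for μ₀: μ₀ = (μ_n·τ_n − τ_data·x̄)/τ₀ = (304.5669·0.022031 − 0.020875·308.7) / 0.001156 = 0.265801/0.001156 ≈ 229.9.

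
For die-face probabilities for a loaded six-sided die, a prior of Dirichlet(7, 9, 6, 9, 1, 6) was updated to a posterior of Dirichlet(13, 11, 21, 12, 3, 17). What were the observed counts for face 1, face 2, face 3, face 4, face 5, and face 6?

For a Dirichlet(α) prior with multinomial counts c, the posterior is Dirichlet(α + c) componentwise.
Counts are posterior − prior componentwise: 13−7=6, 11−9=2, 21−6=15, 12−9=3, 3−1=2, 17−6=11.

counts (6, 2, 15, 3, 2, 11)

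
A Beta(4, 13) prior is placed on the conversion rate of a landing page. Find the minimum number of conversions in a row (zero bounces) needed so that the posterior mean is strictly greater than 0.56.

After k conversions and 0 bounces the posterior is Beta(4+k, 13), with mean (4+k)/(4+13+k).
Set (4+k)/(17+k) > 0.56 and solve: k > (0.56·17 − 4)/(1 − 0.56) = 12.545.
The smallest integer exceeding 12.545 is 13, and checking k=13: (17)/(30) = 0.5667 > 0.56.

k = 13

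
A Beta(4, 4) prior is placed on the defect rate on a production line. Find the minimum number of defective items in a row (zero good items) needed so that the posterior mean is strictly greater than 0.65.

After k defective items and 0 good items the posterior is Beta(4+k, 4), with mean (4+k)/(4+4+k).
Set (4+k)/(8+k) > 0.65 and solve: k > (0.65·8 − 4)/(1 − 0.65) = 3.429.
The smallest integer exceeding 3.429 is 4, and checking k=4: (8)/(12) = 0.6667 > 0.65.

k = 4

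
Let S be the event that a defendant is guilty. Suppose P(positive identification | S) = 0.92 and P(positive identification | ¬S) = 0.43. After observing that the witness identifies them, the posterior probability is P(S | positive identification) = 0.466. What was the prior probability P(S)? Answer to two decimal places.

Bayes' rule in odds form gives O(S|E) = O(S)·[P(E|S)/P(E|¬S)], hence O(S) = O(S|E)/LR.
Posterior odds = 0.466/(1−0.466) = 0.8727. LR = 0.92/0.43 = 2.1395.
Prior odds = 0.8727/2.1395 = 0.4079, so P(S) = 0.4079/(1+0.4079) ≈ 0.29.

P(S) = 0.29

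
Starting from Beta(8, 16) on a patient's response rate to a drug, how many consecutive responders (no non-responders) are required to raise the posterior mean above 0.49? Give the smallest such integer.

k = 8

After k responders and 0 non-responders the posterior is Beta(8+k, 16), with mean (8+k)/(8+16+k).
Set (8+k)/(24+k) > 0.49 and solve: k > (0.49·24 − 8)/(1 − 0.49) = 7.373.
The smallest integer exceeding 7.373 is 8.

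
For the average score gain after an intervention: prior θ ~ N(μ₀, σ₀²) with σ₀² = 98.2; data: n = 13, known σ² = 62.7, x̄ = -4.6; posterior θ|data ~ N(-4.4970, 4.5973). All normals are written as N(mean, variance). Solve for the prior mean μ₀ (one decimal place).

μ₀ = -2.4

With known observation variance, the Normal–Normal posterior has precision τ_n = τ₀ + n/σ² and mean μ_n = (τ₀μ₀ + (n/σ²)x̄)/τ_n.
Here τ₀ = 1/98.2 = 0.010183 and τ_data = 13/62.7 = 0.207337, so τ_n = 0.217520.
Rearranging for μ₀: μ₀ = (μ_n·τ_n − τ_data·x̄)/τ₀ = (-4.4970·0.217520 − 0.207337·-4.6) / 0.010183 = -0.024437/0.010183 ≈ -2.4.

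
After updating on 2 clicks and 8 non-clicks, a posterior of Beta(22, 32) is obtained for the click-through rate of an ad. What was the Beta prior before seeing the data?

Under Beta–binomial conjugacy the posterior parameters are (α+s, β+f).
Subtract the data counts: 22−2=20, 32−8=24.

Beta(20, 24)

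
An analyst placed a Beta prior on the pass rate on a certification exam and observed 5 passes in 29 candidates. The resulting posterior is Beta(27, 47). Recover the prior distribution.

Beta(22, 23)

A Beta(α, β) prior with s successes and f failures in binomial data gives a Beta(α+s, β+f) posterior.
Subtract the data counts: 27−5=22, 47−24=23.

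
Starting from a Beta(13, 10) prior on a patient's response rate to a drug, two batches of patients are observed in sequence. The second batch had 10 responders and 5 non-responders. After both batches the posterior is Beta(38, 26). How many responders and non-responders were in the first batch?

15 responders and 11 non-responders

Because Beta–binomial updating is additive in the counts, the combined data contributed (α_post−α_prior, β_post−β_prior) successes and failures.
Total across both batches: 38−13=25 responders, 26−10=16 non-responders.
Subtract the second batch: 25−10=15 responders and 16−5=11 non-responders.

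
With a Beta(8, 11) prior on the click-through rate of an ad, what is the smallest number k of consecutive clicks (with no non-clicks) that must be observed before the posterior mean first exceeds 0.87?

After k clicks and 0 non-clicks the posterior is Beta(8+k, 11), with mean (8+k)/(8+11+k).
Set (8+k)/(19+k) > 0.87 and solve: k > (0.87·19 − 8)/(1 − 0.87) = 65.615.
The smallest integer exceeding 65.615 is 66.

k = 66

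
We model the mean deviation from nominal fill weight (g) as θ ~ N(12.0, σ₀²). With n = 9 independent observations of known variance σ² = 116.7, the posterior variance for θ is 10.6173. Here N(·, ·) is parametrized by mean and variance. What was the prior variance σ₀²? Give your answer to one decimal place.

Posterior precision equals prior precision plus data precision: 1/σ_n² = 1/σ₀² + n/σ².
So 1/σ₀² = 1/10.6173 − 9/116.7 = 0.094186 − 0.077121 = 0.017065.
Hence σ₀² = 1/0.017065 ≈ 58.6.

σ₀² = 58.6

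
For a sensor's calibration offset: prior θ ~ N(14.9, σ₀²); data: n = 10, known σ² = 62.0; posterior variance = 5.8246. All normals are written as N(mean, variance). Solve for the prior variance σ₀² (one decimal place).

σ₀² = 96.2

Posterior precision equals prior precision plus data precision: 1/σ_n² = 1/σ₀² + n/σ².
So 1/σ₀² = 1/5.8246 − 10/62.0 = 0.171686 − 0.161290 = 0.010396.
Hence σ₀² = 1/0.010396 ≈ 96.2.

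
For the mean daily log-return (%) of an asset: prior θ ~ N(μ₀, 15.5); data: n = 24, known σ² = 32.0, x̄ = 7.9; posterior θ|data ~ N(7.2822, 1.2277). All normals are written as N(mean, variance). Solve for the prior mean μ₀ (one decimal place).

μ₀ = 0.1

The posterior mean is a precision-weighted average: μ_n = (τ₀μ₀ + τ_data·x̄)/(τ₀+τ_data), with τ₀=1/σ₀² and τ_data=n/σ².
Here τ₀ = 1/15.5 = 0.064516 and τ_data = 24/32.0 = 0.750000, so τ_n = 0.814516.
Rearranging for μ₀: μ₀ = (μ_n·τ_n − τ_data·x̄)/τ₀ = (7.2822·0.814516 − 0.750000·7.9) / 0.064516 = 0.006468/0.064516 ≈ 0.1.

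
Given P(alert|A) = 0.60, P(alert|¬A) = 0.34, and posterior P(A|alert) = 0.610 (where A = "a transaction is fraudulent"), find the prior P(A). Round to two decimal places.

P(A) = 0.47

In odds form, posterior odds = prior odds × likelihood ratio, so prior odds = posterior odds ÷ LR.
Posterior odds = 0.610/(1−0.610) = 1.5641. LR = 0.60/0.34 = 1.7647.
Prior odds = 1.5641/1.7647 = 0.8863, so P(A) = 0.8863/(1+0.8863) ≈ 0.47.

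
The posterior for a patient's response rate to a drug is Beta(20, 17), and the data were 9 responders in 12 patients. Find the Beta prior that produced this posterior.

Beta is conjugate to the binomial likelihood: posterior = Beta(a+s, b+f).
Subtract the data counts: 20−9=11, 17−3=14.

Beta(11, 14)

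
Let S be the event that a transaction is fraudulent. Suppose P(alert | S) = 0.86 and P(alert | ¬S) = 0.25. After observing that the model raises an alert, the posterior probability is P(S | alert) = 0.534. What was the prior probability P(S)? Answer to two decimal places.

In odds form, posterior odds = prior odds × likelihood ratio, so prior odds = posterior odds ÷ LR.
Posterior odds = 0.534/(1−0.534) = 1.1459. LR = 0.86/0.25 = 3.4400.
Prior odds = 1.1459/3.4400 = 0.3331, so P(S) = 0.3331/(1+0.3331) ≈ 0.25.

P(S) = 0.25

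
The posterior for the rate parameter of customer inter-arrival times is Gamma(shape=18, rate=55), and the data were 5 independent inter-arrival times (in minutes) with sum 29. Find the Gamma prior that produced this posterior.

Gamma–exponential conjugacy: posterior shape = α + n, posterior rate = β + Σtᵢ.
So α = 18 − 5 = 13 and β = 55 − 29 = 26.

Gamma(shape=13, rate=26)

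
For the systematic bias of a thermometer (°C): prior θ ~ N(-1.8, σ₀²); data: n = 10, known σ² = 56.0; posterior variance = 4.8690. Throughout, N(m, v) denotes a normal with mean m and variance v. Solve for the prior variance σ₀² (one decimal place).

For the Normal–Normal model with known σ², precisions add: τ_n = τ₀ + n/σ².
So 1/σ₀² = 1/4.8690 − 10/56.0 = 0.205381 − 0.178571 = 0.026810.
Hence σ₀² = 1/0.026810 ≈ 37.3.

σ₀² = 37.3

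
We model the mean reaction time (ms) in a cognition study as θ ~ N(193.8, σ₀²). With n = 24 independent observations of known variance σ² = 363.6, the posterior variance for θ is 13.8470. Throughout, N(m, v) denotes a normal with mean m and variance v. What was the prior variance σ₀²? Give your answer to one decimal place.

Posterior precision equals prior precision plus data precision: 1/σ_n² = 1/σ₀² + n/σ².
So 1/σ₀² = 1/13.8470 − 24/363.6 = 0.072218 − 0.066007 = 0.006211.
Hence σ₀² = 1/0.006211 ≈ 161.0.

σ₀² = 161.0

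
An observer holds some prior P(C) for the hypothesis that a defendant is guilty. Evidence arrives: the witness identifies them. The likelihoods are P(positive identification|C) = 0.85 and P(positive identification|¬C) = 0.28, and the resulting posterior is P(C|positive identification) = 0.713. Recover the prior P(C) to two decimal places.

P(C) = 0.45

In odds form, posterior odds = prior odds × likelihood ratio, so prior odds = posterior odds ÷ LR.
Posterior odds = 0.713/(1−0.713) = 2.4843. LR = 0.85/0.28 = 3.0357.
Prior odds = 2.4843/3.0357 = 0.8184, so P(C) = 0.8184/(1+0.8184) ≈ 0.45.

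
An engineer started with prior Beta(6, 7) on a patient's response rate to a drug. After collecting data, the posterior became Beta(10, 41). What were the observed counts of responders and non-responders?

4 responders and 34 non-responders

A Beta(a, b) prior with s successes and f failures in binomial data gives a Beta(a+s, b+f) posterior.
Match parameters: s=10−6=4, f=41−7=34.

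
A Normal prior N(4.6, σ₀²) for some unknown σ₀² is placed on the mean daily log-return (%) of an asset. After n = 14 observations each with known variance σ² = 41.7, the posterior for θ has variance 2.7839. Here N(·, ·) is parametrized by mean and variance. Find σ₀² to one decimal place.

Posterior precision equals prior precision plus data precision: 1/σ_n² = 1/σ₀² + n/σ².
So 1/σ₀² = 1/2.7839 − 14/41.7 = 0.359208 − 0.335731 = 0.023477.
Hence σ₀² = 1/0.023477 ≈ 42.6.

σ₀² = 42.6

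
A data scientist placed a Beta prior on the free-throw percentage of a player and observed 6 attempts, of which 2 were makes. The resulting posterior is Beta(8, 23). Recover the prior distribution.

Under Beta–binomial conjugacy the posterior parameters are (a+s, b+f).
So a = 8 − 2 = 6 and b = 23 − 4 = 19.

Beta(6, 19)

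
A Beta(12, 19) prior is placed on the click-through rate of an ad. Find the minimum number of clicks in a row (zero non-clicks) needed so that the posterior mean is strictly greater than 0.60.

After k clicks and 0 non-clicks the posterior is Beta(12+k, 19), with mean (12+k)/(12+19+k).
Set (12+k)/(31+k) > 0.60 and solve: k > (0.60·31 − 12)/(1 − 0.60) = 16.500.
The smallest integer exceeding 16.500 is 17, and checking k=17: (29)/(48) = 0.6042 > 0.60.

k = 17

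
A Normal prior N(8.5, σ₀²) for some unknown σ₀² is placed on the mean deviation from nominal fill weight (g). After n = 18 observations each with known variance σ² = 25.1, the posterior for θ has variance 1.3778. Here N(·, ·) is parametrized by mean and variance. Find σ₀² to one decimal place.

σ₀² = 115.4

For the Normal–Normal model with known σ², precisions add: τ_n = τ₀ + n/σ².
So 1/σ₀² = 1/1.3778 − 18/25.1 = 0.725795 − 0.717131 = 0.008664.
Hence σ₀² = 1/0.008664 ≈ 115.4.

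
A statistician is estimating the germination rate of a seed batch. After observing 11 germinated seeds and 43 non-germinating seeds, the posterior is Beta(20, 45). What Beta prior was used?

Beta(9, 2)

Beta is conjugate to the binomial likelihood: posterior = Beta(a+s, b+f).
Subtract the data counts: 20−11=9, 45−43=2.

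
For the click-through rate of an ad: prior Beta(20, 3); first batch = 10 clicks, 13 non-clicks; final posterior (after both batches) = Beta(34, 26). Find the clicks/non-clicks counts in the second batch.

Because Beta–binomial updating is additive in the counts, the combined data contributed (α_post−α_prior, β_post−β_prior) successes and failures.
Total across both batches: 34−20=14 clicks, 26−3=23 non-clicks.
Subtract the first batch: 14−10=4 clicks and 23−13=10 non-clicks.

4 clicks and 10 non-clicks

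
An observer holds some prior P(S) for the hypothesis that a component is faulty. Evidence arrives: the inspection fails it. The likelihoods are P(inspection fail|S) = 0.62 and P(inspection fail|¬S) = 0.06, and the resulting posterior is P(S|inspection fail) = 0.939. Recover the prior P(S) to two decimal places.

P(S) = 0.60

In odds form, posterior odds = prior odds × likelihood ratio, so prior odds = posterior odds ÷ LR.
Posterior odds = 0.939/(1−0.939) = 15.3934. LR = 0.62/0.06 = 10.3333.
Prior odds = 15.3934/10.3333 = 1.4897, so P(S) = 1.4897/(1+1.4897) ≈ 0.60.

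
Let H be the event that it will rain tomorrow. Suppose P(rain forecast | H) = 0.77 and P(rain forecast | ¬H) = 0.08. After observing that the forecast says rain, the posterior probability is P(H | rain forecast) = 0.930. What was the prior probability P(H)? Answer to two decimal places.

Bayes' rule in odds form gives O(H|E) = O(H)·[P(E|H)/P(E|¬H)], hence O(H) = O(H|E)/LR.
Posterior odds = 0.930/(1−0.930) = 13.2857. LR = 0.77/0.08 = 9.6250.
Prior odds = 13.2857/9.6250 = 1.3803, so P(H) = 1.3803/(1+1.3803) ≈ 0.58.

P(H) = 0.58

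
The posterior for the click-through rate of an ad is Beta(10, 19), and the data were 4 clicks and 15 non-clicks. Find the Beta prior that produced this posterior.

Beta(6, 4)

A Beta(α, β) prior with s successes and f failures in binomial data gives a Beta(α+s, β+f) posterior.
So α = 10 − 4 = 6 and β = 19 − 15 = 4.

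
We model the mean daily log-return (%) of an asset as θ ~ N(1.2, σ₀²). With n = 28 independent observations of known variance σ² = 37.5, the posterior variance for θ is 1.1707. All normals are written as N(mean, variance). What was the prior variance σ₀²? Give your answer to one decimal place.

Posterior precision equals prior precision plus data precision: 1/σ_n² = 1/σ₀² + n/σ².
So 1/σ₀² = 1/1.1707 − 28/37.5 = 0.854190 − 0.746667 = 0.107523.
Hence σ₀² = 1/0.107523 ≈ 9.3.

σ₀² = 9.3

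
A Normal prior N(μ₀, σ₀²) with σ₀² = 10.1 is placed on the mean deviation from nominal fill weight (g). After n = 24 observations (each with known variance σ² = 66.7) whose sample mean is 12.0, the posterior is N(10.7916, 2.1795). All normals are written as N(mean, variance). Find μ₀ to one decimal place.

μ₀ = 6.4

The posterior mean is a precision-weighted average: μ_n = (τ₀μ₀ + τ_data·x̄)/(τ₀+τ_data), with τ₀=1/σ₀² and τ_data=n/σ².
Here τ₀ = 1/10.1 = 0.099010 and τ_data = 24/66.7 = 0.359820, so τ_n = 0.458830.
Rearranging for μ₀: μ₀ = (μ_n·τ_n − τ_data·x̄)/τ₀ = (10.7916·0.458830 − 0.359820·12.0) / 0.099010 = 0.633670/0.099010 ≈ 6.4.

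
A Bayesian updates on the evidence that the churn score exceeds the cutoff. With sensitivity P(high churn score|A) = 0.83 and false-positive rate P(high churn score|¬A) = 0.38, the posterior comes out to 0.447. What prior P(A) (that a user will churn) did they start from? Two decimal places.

P(A) = 0.27

In odds form, posterior odds = prior odds × likelihood ratio, so prior odds = posterior odds ÷ LR.
Posterior odds = 0.447/(1−0.447) = 0.8083. LR = 0.83/0.38 = 2.1842.
Prior odds = 0.8083/2.1842 = 0.3701, so P(A) = 0.3701/(1+0.3701) ≈ 0.27.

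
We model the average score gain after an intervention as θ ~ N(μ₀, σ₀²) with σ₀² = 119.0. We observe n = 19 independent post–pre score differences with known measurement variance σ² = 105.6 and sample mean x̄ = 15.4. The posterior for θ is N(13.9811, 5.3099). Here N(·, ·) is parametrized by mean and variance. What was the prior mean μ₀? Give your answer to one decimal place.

μ₀ = -16.4

With known observation variance, the Normal–Normal posterior has precision τ_n = τ₀ + n/σ² and mean μ_n = (τ₀μ₀ + (n/σ²)x̄)/τ_n.
Here τ₀ = 1/119.0 = 0.008403 and τ_data = 19/105.6 = 0.179924, so τ_n = 0.188327.
Rearranging for μ₀: μ₀ = (μ_n·τ_n − τ_data·x̄)/τ₀ = (13.9811·0.188327 − 0.179924·15.4) / 0.008403 = -0.137811/0.008403 ≈ -16.4.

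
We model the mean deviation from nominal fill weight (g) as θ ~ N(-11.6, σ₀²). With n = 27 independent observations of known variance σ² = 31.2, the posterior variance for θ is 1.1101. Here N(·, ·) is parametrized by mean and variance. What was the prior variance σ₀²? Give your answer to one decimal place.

σ₀² = 28.2

For the Normal–Normal model with known σ², precisions add: τ_n = τ₀ + n/σ².
So 1/σ₀² = 1/1.1101 − 27/31.2 = 0.900820 − 0.865385 = 0.035435.
Hence σ₀² = 1/0.035435 ≈ 28.2.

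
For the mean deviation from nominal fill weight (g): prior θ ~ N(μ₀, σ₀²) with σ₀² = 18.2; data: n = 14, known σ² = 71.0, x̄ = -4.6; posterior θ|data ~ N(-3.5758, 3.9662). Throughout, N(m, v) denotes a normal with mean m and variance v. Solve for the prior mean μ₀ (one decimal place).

μ₀ = 0.1

The posterior mean is a precision-weighted average: μ_n = (τ₀μ₀ + τ_data·x̄)/(τ₀+τ_data), with τ₀=1/σ₀² and τ_data=n/σ².
Here τ₀ = 1/18.2 = 0.054945 and τ_data = 14/71.0 = 0.197183, so τ_n = 0.252128.
Rearranging for μ₀: μ₀ = (μ_n·τ_n − τ_data·x̄)/τ₀ = (-3.5758·0.252128 − 0.197183·-4.6) / 0.054945 = 0.005482/0.054945 ≈ 0.1.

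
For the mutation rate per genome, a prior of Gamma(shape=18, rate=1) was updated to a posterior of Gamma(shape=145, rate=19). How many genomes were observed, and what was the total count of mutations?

Gamma–Poisson conjugacy: posterior shape = α + Σxᵢ, posterior rate = β + n.
Matching: Σxᵢ = 145 − 18 = 127 and n = 19 − 1 = 18.

n = 18 genomes with total 127 mutations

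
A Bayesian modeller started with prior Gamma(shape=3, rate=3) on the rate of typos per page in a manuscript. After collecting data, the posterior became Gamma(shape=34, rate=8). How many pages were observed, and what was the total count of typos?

Gamma–Poisson conjugacy: posterior shape = α + Σxᵢ, posterior rate = β + n.
Matching: Σxᵢ = 34 − 3 = 31 and n = 8 − 3 = 5.

n = 5 pages with total 31 typos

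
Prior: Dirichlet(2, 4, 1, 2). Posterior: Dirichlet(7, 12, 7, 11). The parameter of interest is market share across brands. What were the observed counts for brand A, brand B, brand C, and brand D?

For a Dirichlet(α) prior with multinomial counts c, the posterior is Dirichlet(α + c) componentwise.
Counts are posterior − prior componentwise: 7−2=5, 12−4=8, 7−1=6, 11−2=9.

counts (5, 8, 6, 9)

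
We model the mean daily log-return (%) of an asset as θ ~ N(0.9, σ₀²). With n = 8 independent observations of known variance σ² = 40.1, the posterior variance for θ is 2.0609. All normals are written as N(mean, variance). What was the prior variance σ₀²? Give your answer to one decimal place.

For the Normal–Normal model with known σ², precisions add: τ_n = τ₀ + n/σ².
So 1/σ₀² = 1/2.0609 − 8/40.1 = 0.485225 − 0.199501 = 0.285724.
Hence σ₀² = 1/0.285724 ≈ 3.5.

σ₀² = 3.5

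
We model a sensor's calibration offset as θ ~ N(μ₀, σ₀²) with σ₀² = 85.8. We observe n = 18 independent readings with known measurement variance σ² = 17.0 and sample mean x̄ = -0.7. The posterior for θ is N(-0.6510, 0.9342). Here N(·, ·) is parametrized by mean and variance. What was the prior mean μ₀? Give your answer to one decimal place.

μ₀ = 3.8

The posterior mean is a precision-weighted average: μ_n = (τ₀μ₀ + τ_data·x̄)/(τ₀+τ_data), with τ₀=1/σ₀² and τ_data=n/σ².
Here τ₀ = 1/85.8 = 0.011655 and τ_data = 18/17.0 = 1.058824, so τ_n = 1.070479.
Rearranging for μ₀: μ₀ = (μ_n·τ_n − τ_data·x̄)/τ₀ = (-0.6510·1.070479 − 1.058824·-0.7) / 0.011655 = 0.044295/0.011655 ≈ 3.8.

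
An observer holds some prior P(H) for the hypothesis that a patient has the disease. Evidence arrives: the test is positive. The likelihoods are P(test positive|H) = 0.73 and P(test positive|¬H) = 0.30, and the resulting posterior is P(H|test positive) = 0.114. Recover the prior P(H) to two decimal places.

Bayes' rule in odds form gives O(H|E) = O(H)·[P(E|H)/P(E|¬H)], hence O(H) = O(H|E)/LR.
Posterior odds = 0.114/(1−0.114) = 0.1287. LR = 0.73/0.30 = 2.4333.
Prior odds = 0.1287/2.4333 = 0.0529, so P(H) = 0.0529/(1+0.0529) ≈ 0.05.

P(H) = 0.05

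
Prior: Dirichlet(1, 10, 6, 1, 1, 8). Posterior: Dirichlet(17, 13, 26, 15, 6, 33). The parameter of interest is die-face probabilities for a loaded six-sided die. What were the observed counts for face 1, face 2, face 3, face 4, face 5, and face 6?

counts (16, 3, 20, 14, 5, 25)

For a Dirichlet(α) prior with multinomial counts c, the posterior is Dirichlet(α + c) componentwise.
Counts are posterior − prior componentwise: 17−1=16, 13−10=3, 26−6=20, 15−1=14, 6−1=5, 33−8=25.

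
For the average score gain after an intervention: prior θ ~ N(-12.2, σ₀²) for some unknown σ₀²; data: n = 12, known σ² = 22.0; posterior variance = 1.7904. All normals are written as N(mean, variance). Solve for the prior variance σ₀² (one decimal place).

σ₀² = 76.5

For the Normal–Normal model with known σ², precisions add: τ_n = τ₀ + n/σ².
So 1/σ₀² = 1/1.7904 − 12/22.0 = 0.558534 − 0.545455 = 0.013079.
Hence σ₀² = 1/0.013079 ≈ 76.5.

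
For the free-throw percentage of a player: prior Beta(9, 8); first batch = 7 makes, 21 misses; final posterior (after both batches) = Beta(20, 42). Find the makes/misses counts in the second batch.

Sequential conjugate updates are equivalent to a single update on the pooled data, so total successes = posterior α − prior α and total failures = posterior β − prior β.
Total across both batches: 20−9=11 makes, 42−8=34 misses.
Subtract the first batch: 11−7=4 makes and 34−21=13 misses.

4 makes and 13 misses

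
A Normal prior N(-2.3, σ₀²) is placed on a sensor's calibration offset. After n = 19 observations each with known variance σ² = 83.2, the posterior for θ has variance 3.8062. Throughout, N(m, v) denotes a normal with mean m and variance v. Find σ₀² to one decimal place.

σ₀² = 29.1

For the Normal–Normal model with known σ², precisions add: τ_n = τ₀ + n/σ².
So 1/σ₀² = 1/3.8062 − 19/83.2 = 0.262729 − 0.228365 = 0.034364.
Hence σ₀² = 1/0.034364 ≈ 29.1.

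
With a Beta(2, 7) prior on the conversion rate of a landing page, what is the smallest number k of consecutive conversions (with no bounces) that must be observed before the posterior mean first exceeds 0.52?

k = 6

After k conversions and 0 bounces the posterior is Beta(2+k, 7), with mean (2+k)/(2+7+k).
Set (2+k)/(9+k) > 0.52 and solve: k > (0.52·9 − 2)/(1 − 0.52) = 5.583.
The smallest integer exceeding 5.583 is 6.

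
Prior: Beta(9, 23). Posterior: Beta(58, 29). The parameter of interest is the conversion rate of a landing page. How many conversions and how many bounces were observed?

A Beta(a, b) prior with s successes and f failures in binomial data gives a Beta(a+s, b+f) posterior.
So s = 58 − 9 = 49 and f = 29 − 23 = 6.

49 conversions and 6 bounces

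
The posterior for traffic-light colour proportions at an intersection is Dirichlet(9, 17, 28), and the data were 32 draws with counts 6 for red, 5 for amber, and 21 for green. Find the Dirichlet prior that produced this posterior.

For a Dirichlet(α) prior with multinomial counts c, the posterior is Dirichlet(α + c) componentwise.
Subtract each count from the matching posterior parameter: 9−6=3, 17−5=12, 28−21=7.

Dirichlet(3, 12, 7)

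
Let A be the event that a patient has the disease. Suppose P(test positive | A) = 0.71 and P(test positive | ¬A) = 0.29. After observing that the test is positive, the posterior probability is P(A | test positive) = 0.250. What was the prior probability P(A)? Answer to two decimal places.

In odds form, posterior odds = prior odds × likelihood ratio, so prior odds = posterior odds ÷ LR.
Posterior odds = 0.250/(1−0.250) = 0.3333. LR = 0.71/0.29 = 2.4483.
Prior odds = 0.3333/2.4483 = 0.1361, so P(A) = 0.1361/(1+0.1361) ≈ 0.12.

P(A) = 0.12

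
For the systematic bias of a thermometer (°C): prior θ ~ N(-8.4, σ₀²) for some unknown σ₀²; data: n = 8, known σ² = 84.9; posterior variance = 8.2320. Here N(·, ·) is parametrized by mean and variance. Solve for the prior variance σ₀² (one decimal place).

σ₀² = 36.7

Posterior precision equals prior precision plus data precision: 1/σ_n² = 1/σ₀² + n/σ².
So 1/σ₀² = 1/8.2320 − 8/84.9 = 0.121477 − 0.094229 = 0.027248.
Hence σ₀² = 1/0.027248 ≈ 36.7.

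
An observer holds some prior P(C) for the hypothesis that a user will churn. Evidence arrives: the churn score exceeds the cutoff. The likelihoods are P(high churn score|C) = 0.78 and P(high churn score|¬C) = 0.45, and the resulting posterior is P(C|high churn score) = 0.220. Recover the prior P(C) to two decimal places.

Bayes' rule in odds form gives O(C|E) = O(C)·[P(E|C)/P(E|¬C)], hence O(C) = O(C|E)/LR.
Posterior odds = 0.220/(1−0.220) = 0.2821. LR = 0.78/0.45 = 1.7333.
Prior odds = 0.2821/1.7333 = 0.1628, so P(C) = 0.1628/(1+0.1628) ≈ 0.14.

P(C) = 0.14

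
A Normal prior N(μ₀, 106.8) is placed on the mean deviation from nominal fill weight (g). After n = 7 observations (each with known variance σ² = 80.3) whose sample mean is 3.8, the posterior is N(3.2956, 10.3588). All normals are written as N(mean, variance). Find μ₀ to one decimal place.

μ₀ = -1.4

With known observation variance, the Normal–Normal posterior has precision τ_n = τ₀ + n/σ² and mean μ_n = (τ₀μ₀ + (n/σ²)x̄)/τ_n.
Here τ₀ = 1/106.8 = 0.009363 and τ_data = 7/80.3 = 0.087173, so τ_n = 0.096536.
Rearranging for μ₀: μ₀ = (μ_n·τ_n − τ_data·x̄)/τ₀ = (3.2956·0.096536 − 0.087173·3.8) / 0.009363 = -0.013113/0.009363 ≈ -1.4.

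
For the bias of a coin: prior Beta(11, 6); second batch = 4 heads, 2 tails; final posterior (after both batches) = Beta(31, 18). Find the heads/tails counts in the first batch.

16 heads and 10 tails

Sequential conjugate updates are equivalent to a single update on the pooled data, so total successes = posterior α − prior α and total failures = posterior β − prior β.
Total across both batches: 31−11=20 heads, 18−6=12 tails.
Subtract the second batch: 20−4=16 heads and 12−2=10 tails.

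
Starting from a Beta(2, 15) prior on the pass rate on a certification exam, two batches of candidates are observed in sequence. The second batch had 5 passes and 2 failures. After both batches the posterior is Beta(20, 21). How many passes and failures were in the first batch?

Because Beta–binomial updating is additive in the counts, the combined data contributed (α_post−α_prior, β_post−β_prior) successes and failures.
Total across both batches: 20−2=18 passes, 21−15=6 failures.
Subtract the second batch: 18−5=13 passes and 6−2=4 failures.

13 passes and 4 failures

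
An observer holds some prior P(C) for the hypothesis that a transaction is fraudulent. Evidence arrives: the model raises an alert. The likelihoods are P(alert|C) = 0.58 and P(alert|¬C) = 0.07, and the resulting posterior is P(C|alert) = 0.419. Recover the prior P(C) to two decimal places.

P(C) = 0.08

Bayes' rule in odds form gives O(C|E) = O(C)·[P(E|C)/P(E|¬C)], hence O(C) = O(C|E)/LR.
Posterior odds = 0.419/(1−0.419) = 0.7212. LR = 0.58/0.07 = 8.2857.
Prior odds = 0.7212/8.2857 = 0.0870, so P(C) = 0.0870/(1+0.0870) ≈ 0.08.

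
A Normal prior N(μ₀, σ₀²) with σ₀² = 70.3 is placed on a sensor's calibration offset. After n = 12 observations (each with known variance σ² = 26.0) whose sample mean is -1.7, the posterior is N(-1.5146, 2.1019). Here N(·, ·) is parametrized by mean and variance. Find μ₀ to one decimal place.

μ₀ = 4.5

With known observation variance, the Normal–Normal posterior has precision τ_n = τ₀ + n/σ² and mean μ_n = (τ₀μ₀ + (n/σ²)x̄)/τ_n.
Here τ₀ = 1/70.3 = 0.014225 and τ_data = 12/26.0 = 0.461538, so τ_n = 0.475763.
Rearranging for μ₀: μ₀ = (μ_n·τ_n − τ_data·x̄)/τ₀ = (-1.5146·0.475763 − 0.461538·-1.7) / 0.014225 = 0.064024/0.014225 ≈ 4.5.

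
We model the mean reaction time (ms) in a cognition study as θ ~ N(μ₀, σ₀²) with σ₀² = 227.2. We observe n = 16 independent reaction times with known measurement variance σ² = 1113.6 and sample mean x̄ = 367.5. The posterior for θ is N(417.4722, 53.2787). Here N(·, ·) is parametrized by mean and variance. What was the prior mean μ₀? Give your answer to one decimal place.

μ₀ = 580.6

The posterior mean is a precision-weighted average: μ_n = (τ₀μ₀ + τ_data·x̄)/(τ₀+τ_data), with τ₀=1/σ₀² and τ_data=n/σ².
Here τ₀ = 1/227.2 = 0.004401 and τ_data = 16/1113.6 = 0.014368, so τ_n = 0.018769.
Rearranging for μ₀: μ₀ = (μ_n·τ_n − τ_data·x̄)/τ₀ = (417.4722·0.018769 − 0.014368·367.5) / 0.004401 = 2.555296/0.004401 ≈ 580.6.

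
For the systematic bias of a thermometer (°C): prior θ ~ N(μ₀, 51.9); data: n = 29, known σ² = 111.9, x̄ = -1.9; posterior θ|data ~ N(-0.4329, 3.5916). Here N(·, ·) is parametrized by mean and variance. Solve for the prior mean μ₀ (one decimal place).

The posterior mean is a precision-weighted average: μ_n = (τ₀μ₀ + τ_data·x̄)/(τ₀+τ_data), with τ₀=1/σ₀² and τ_data=n/σ².
Here τ₀ = 1/51.9 = 0.019268 and τ_data = 29/111.9 = 0.259160, so τ_n = 0.278428.
Rearranging for μ₀: μ₀ = (μ_n·τ_n − τ_data·x̄)/τ₀ = (-0.4329·0.278428 − 0.259160·-1.9) / 0.019268 = 0.371873/0.019268 ≈ 19.3.

μ₀ = 19.3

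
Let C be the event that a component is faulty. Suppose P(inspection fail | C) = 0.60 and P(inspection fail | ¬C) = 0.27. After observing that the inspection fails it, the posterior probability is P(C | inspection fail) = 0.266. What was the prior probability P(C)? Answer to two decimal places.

P(C) = 0.14

Bayes' rule in odds form gives O(C|E) = O(C)·[P(E|C)/P(E|¬C)], hence O(C) = O(C|E)/LR.
Posterior odds = 0.266/(1−0.266) = 0.3624. LR = 0.60/0.27 = 2.2222.
Prior odds = 0.3624/2.2222 = 0.1631, so P(C) = 0.1631/(1+0.1631) ≈ 0.14.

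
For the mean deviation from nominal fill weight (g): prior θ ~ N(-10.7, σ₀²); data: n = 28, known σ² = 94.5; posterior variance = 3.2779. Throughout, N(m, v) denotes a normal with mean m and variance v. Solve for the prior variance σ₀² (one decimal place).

σ₀² = 113.9

For the Normal–Normal model with known σ², precisions add: τ_n = τ₀ + n/σ².
So 1/σ₀² = 1/3.2779 − 28/94.5 = 0.305073 − 0.296296 = 0.008777.
Hence σ₀² = 1/0.008777 ≈ 113.9.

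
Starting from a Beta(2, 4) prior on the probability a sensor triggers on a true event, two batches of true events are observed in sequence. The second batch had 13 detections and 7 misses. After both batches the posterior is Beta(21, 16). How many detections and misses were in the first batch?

6 detections and 5 misses

Because Beta–binomial updating is additive in the counts, the combined data contributed (α_post−α_prior, β_post−β_prior) successes and failures.
Total across both batches: 21−2=19 detections, 16−4=12 misses.
Subtract the second batch: 19−13=6 detections and 12−7=5 misses.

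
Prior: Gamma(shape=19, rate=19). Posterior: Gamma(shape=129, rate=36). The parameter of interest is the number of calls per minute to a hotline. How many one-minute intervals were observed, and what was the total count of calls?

n = 17 one-minute intervals with total 110 calls

Gamma–Poisson conjugacy: posterior shape = α + Σxᵢ, posterior rate = β + n.
Matching: Σxᵢ = 129 − 19 = 110 and n = 36 − 19 = 17.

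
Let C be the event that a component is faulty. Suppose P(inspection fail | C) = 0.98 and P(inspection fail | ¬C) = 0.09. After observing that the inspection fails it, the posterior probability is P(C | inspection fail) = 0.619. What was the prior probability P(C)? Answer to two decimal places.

P(C) = 0.13

Bayes' rule in odds form gives O(C|E) = O(C)·[P(E|C)/P(E|¬C)], hence O(C) = O(C|E)/LR.
Posterior odds = 0.619/(1−0.619) = 1.6247. LR = 0.98/0.09 = 10.8889.
Prior odds = 1.6247/10.8889 = 0.1492, so P(C) = 0.1492/(1+0.1492) ≈ 0.13.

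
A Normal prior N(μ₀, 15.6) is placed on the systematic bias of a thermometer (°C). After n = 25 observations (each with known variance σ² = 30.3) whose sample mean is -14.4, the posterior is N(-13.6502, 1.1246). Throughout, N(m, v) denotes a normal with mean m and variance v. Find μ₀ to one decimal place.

μ₀ = -4.0

With known observation variance, the Normal–Normal posterior has precision τ_n = τ₀ + n/σ² and mean μ_n = (τ₀μ₀ + (n/σ²)x̄)/τ_n.
Here τ₀ = 1/15.6 = 0.064103 and τ_data = 25/30.3 = 0.825083, so τ_n = 0.889186.
Rearranging for μ₀: μ₀ = (μ_n·τ_n − τ_data·x̄)/τ₀ = (-13.6502·0.889186 − 0.825083·-14.4) / 0.064103 = -0.256372/0.064103 ≈ -4.0.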